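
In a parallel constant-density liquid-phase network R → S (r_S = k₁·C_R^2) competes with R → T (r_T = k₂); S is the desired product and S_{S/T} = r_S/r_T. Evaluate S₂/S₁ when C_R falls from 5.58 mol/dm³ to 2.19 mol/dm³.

S_{S/T} = (k₁/k₂)·C_R^2, so S₂/S₁ = (C_{R,2}/C_{R,1})^2.
= (2.19/5.58)^2 = (0.3925)^2 = 0.154.
Selectivity toward S falls as C_R falls — high-concentration operation is favoured.

0.154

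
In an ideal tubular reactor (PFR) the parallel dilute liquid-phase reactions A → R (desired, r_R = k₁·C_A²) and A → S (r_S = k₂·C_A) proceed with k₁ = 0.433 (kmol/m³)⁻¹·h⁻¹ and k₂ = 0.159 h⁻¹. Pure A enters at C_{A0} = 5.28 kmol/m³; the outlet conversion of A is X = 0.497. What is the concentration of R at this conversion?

C_A = C_{A0}(1−X) = 2.656 kmol/m³.
Along a PFR/batch, dC_S/dC_A = −r_S/(r_R+r_S) = −k₂/(k₂+k₁·C_A).
Integrating from C_{A0} to C_A: C_S = (0.159/0.433)·ln[(0.159+0.433·5.28)/(0.159+0.433·2.66)] = 0.3672·ln(2.445/1.309) = 0.2295 kmol/m³.
Then C_R = (C_{A0}−C_A) − C_S = 2.624 − 0.2295 = 2.395 kmol/m³.

2.39 kmol/m³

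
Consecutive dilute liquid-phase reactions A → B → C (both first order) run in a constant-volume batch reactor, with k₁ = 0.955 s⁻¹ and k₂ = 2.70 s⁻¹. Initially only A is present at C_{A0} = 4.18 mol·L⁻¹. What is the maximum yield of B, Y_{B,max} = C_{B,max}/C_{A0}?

At the optimum, C_{B,max}/C_{A0} = (k₁/k₂)^[k₂/(k₂−k₁)].
= (0.955/2.70)^(2.70/(2.70−0.955)) = (0.3537)^(1.547) = 0.2003.

0.200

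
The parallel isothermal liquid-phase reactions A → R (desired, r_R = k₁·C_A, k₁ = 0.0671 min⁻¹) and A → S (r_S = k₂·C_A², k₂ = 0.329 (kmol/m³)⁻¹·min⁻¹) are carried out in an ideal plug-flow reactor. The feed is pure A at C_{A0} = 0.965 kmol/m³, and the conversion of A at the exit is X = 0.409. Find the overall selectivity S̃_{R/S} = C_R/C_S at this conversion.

C_A = C_{A0}(1−X) = 0.5703 kmol/m³.
Along a PFR/batch, dC_R/dC_A = −r_R/(r_R+r_S) = −k₁/(k₁+k₂·C_A).
Integrating from C_{A0} to C_A: C_R = (0.0671/0.329)·ln[(0.0671+0.329·0.965)/(0.0671+0.329·0.570)] = 0.2040·ln(0.3846/0.2547) = 0.08402 kmol/m³.
C_S = (C_{A0}−C_A)−C_R = 0.3107 kmol/m³; S̃_{R/S} = 0.08402/0.3107 = 0.270.

0.270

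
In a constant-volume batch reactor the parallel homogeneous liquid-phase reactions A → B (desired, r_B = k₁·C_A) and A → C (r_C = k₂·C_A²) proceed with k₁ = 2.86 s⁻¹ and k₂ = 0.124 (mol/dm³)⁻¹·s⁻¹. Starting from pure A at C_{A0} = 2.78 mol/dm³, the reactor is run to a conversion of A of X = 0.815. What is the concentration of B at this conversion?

C_A = C_{A0}(1−X) = 0.5143 mol/dm³.
Along a PFR/batch, dC_B/dC_A = −r_B/(r_B+r_C) = −k₁/(k₁+k₂·C_A).
Integrating from C_{A0} to C_A: C_B = (2.86/0.124)·ln[(2.86+0.124·2.78)/(2.86+0.124·0.514)] = 23.06·ln(3.205/2.924) = 2.116 mol/dm³.

2.12 mol/dm³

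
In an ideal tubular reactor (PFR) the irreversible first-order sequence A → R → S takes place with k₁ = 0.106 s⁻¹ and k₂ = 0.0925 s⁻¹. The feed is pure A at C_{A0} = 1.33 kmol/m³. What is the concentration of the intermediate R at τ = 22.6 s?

0.339 kmol/m³

The intermediate concentration in a first-order A→B→C sequence is C_R = k₁C_{A0}(e^(−k₁τ) − e^(−k₂τ))/(k₂−k₁).
e^(−k₁τ) = e^(−0.106×22.6) = e^(−2.396) = 0.09112; e^(−k₂τ) = e^(−2.091) = 0.1236.
C_R = 0.106×1.33/(0.0925−0.106) × (0.09112−0.1236) = (-10.44)×(-0.03251) = 0.3395 kmol/m³.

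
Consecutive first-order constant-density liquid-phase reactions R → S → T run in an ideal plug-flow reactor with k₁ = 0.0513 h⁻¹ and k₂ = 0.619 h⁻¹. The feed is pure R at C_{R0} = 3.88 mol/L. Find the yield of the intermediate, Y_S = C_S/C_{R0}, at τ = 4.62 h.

0.0661

For first-order series with pure R initially, C_S(τ) = k₁C_{R0}/(k₂−k₁)·(e^(−k₁τ) − e^(−k₂τ)).
e^(−k₁τ) = e^(−0.0513×4.62) = e^(−0.2370) = 0.7890; e^(−k₂τ) = e^(−2.860) = 0.05728.
C_S = 0.0513×3.88/(0.619−0.0513) × (0.7890−0.05728) = 0.3506×0.7317 = 0.2565 mol/L.
Y_S = C_S/C_{R0} = 0.2565/3.88 = 0.0661.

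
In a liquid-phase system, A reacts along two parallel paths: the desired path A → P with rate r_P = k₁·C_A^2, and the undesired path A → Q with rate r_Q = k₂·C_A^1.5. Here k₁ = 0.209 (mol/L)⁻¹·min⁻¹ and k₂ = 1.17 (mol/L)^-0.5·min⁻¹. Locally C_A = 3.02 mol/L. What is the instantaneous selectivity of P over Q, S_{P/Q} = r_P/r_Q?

0.310

S_{P/Q} = r_P/r_Q = (k₁·C_A^2)/(k₂·C_A^1.5) = (k₁/k₂)·C_A^0.5.
= (0.209×3.020^2) / (1.17×3.020^1.5) = 1.906/6.140 = 0.310.
Since the desired path is higher order in A, keeping C_A high (PFR or concentrated feed) favours P.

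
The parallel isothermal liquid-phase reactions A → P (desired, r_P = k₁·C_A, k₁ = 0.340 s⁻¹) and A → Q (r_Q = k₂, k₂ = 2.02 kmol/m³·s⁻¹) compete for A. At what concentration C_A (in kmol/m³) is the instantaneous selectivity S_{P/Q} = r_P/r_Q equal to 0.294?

1.75 kmol/m³

S_{P/Q} = (k₁/k₂)·C_A ⇒ C_A = S·k₂/k₁.
= 0.294×2.02/0.340 = 1.75 kmol/m³.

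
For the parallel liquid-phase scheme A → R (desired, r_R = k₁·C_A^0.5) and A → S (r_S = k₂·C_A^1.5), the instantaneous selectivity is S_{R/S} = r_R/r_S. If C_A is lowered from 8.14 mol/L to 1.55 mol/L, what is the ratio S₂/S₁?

S_{R/S} = (k₁/k₂)·C_A⁻¹, so S₂/S₁ = (C_{A,2}/C_{A,1})⁻¹.
= 8.14/1.55 = 5.25.
Selectivity toward R rises as C_A falls — low-concentration operation is favoured.

5.25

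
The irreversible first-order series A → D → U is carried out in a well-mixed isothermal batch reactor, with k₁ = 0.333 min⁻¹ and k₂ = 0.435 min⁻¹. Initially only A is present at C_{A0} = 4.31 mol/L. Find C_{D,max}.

1.38 mol/L

For a first-order series the maximum intermediate yield is C_{D,max}/C_{A0} = (k₁/k₂)^[k₂/(k₂−k₁)].
= (0.333/0.435)^(0.435/(0.435−0.333)) = (0.7655)^(4.265) = 0.3200.
C_{D,max} = 0.3200×4.31 = 1.38 mol/L.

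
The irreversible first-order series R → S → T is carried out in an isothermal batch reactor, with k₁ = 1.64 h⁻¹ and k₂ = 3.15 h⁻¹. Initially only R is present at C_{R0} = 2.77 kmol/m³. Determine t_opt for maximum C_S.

0.432 h

For first-order series the maximum of C_S occurs at t_opt = ln(k₂/k₁)/(k₂−k₁).
= ln(3.15/1.64)/(3.15−1.64) = ln(1.921)/1.510 = 0.6527/1.510 = 0.432 h.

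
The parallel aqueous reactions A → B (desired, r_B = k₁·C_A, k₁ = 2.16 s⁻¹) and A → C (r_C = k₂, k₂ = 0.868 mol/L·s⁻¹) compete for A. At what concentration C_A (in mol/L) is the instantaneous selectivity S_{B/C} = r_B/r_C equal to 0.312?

S_{B/C} = (k₁/k₂)·C_A ⇒ C_A = S·k₂/k₁.
= 0.312×0.868/2.16 = 0.125 mol/L.

0.125 mol/L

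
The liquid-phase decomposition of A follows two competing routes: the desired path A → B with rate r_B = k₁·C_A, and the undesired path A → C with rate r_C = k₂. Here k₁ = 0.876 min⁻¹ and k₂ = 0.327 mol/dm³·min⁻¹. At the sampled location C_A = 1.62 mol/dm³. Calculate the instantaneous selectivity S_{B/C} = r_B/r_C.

S_{B/C} = r_B/r_C = (k₁·C_A)/(k₂) = (k₁/k₂)·C_A.
= (0.876×1.620) / (0.327) = 1.419/0.3270 = 4.34.
Since the desired path is higher order in A, keeping C_A high (PFR or concentrated feed) favours B.

4.34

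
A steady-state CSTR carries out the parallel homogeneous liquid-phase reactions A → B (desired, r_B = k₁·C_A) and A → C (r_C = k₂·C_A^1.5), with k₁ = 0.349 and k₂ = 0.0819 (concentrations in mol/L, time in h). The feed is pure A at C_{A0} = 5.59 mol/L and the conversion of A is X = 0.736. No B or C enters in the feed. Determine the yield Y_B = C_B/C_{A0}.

0.573

Exit C_A = C_{A0}(1−X) = 5.59×0.264 = 1.476 mol/L.
In a CSTR the entire volume is at exit conditions, so r_B = 0.349×1.476 = 0.5150 and r_C = 0.0819×1.476^1.5 = 0.1468.
Fraction of consumed A going to B: r_B/(r_B+r_C) = 0.7782.
C_B = 0.7782·C_{A0}·X = 0.7782×5.59×0.736 = 3.20 mol/L; Y_B = C_B/C_{A0} = 0.573.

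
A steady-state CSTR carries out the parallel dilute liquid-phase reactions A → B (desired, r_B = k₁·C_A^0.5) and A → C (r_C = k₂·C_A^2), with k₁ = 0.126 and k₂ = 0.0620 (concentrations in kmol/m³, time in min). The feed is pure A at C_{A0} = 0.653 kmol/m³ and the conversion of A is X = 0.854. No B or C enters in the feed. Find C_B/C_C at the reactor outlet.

69.0

Exit C_A = C_{A0}(1−X) = 0.653×0.146 = 0.09534 kmol/m³.
Rates in a CSTR are evaluated at the outlet concentration: r_B = 0.126×0.09534^0.5 = 0.03890, r_C = 0.0620×0.09534^2 = 5.635×10^-4.
Overall selectivity = C_B/C_C = r_Bτ/(r_Cτ) = r_B/r_C = 69.0.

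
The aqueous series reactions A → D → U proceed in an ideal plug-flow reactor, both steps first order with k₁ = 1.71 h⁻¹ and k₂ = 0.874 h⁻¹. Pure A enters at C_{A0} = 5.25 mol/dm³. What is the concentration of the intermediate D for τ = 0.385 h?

2.11 mol/dm³

For first-order series with pure A initially, C_D(τ) = k₁C_{A0}/(k₂−k₁)·(e^(−k₁τ) − e^(−k₂τ)).
e^(−k₁τ) = e^(−1.71×0.385) = e^(−0.6583) = 0.5177; e^(−k₂τ) = e^(−0.3365) = 0.7143.
C_D = 1.71×5.25/(0.874−1.71) × (0.5177−0.7143) = (-10.74)×(-0.1966) = 2.111 mol/dm³.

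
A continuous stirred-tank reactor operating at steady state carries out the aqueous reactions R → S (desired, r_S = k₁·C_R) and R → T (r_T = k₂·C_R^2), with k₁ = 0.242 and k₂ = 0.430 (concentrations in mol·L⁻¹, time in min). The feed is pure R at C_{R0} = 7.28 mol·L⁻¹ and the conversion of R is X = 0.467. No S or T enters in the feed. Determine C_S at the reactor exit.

Exit C_R = C_{R0}(1−X) = 7.28×0.533 = 3.880 mol·L⁻¹.
Rates in a CSTR are evaluated at the outlet concentration: r_S = 0.242×3.880 = 0.9390, r_T = 0.430×3.880^2 = 6.474.
Fraction of consumed R going to S: r_S/(r_S+r_T) = 0.1267.
C_S = 0.1267·C_{R0}·X = 0.1267×7.28×0.467 = 0.431 mol·L⁻¹.

0.431 mol·L⁻¹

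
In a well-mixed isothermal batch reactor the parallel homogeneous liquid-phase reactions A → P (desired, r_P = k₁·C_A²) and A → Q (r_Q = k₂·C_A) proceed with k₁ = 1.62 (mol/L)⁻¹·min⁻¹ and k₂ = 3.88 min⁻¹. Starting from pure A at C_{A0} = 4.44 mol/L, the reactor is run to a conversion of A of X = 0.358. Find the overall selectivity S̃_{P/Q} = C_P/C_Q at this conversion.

1.51

C_A = C_{A0}(1−X) = 2.850 mol/L.
Along a PFR/batch, dC_Q/dC_A = −r_Q/(r_P+r_Q) = −k₂/(k₂+k₁·C_A).
Integrating from C_{A0} to C_A: C_Q = (3.88/1.62)·ln[(3.88+1.62·4.44)/(3.88+1.62·2.85)] = 2.395·ln(11.07/8.498) = 0.6339 mol/L.
Then C_P = (C_{A0}−C_A) − C_Q = 1.590 − 0.6339 = 0.9556 mol/L.
S̃_{P/Q} = C_P/C_Q = 0.9556/0.6339 = 1.51.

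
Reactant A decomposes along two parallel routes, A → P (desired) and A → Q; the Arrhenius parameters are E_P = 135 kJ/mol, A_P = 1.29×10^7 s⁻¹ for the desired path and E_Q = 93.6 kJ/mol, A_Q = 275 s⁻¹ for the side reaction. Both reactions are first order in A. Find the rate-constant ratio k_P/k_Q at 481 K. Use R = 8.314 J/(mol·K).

1.50

Since both paths have the same order in A, the concentration cancels and S_{P/Q} = k_P/k_Q = (A_P/A_Q)·exp[(E_Q−E_P)/(RT)].
(E_Q−E_P)/(RT) = (93.6−135)×10³/(8.314×481) = -41400/3999 = -10.35.
k_P/k_Q = (1.29×10^7/275)·exp(-10.35) = 46909 × 3.191×10^-5 = 1.50.
Since E_P > E_Q, raising the temperature improves selectivity toward P.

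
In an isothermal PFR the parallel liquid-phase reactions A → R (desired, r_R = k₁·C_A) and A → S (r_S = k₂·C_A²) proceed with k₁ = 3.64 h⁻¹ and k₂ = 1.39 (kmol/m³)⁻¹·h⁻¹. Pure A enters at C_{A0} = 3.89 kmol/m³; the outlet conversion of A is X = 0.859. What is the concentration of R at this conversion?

1.89 kmol/m³

C_A = C_{A0}(1−X) = 0.5485 kmol/m³.
Along a PFR/batch, dC_R/dC_A = −r_R/(r_R+r_S) = −k₁/(k₁+k₂·C_A).
Integrating from C_{A0} to C_A: C_R = (3.64/1.39)·ln[(3.64+1.39·3.89)/(3.64+1.39·0.548)] = 2.619·ln(9.047/4.402) = 1.886 kmol/m³.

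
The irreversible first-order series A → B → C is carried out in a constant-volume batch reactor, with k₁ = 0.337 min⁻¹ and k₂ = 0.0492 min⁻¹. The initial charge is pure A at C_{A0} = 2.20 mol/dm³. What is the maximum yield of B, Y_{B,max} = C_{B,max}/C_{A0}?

At the optimum, C_{B,max}/C_{A0} = (k₁/k₂)^[k₂/(k₂−k₁)].
= (0.337/0.0492)^(0.0492/(0.0492−0.337)) = (6.850)^(-0.1710) = 0.7197.

0.720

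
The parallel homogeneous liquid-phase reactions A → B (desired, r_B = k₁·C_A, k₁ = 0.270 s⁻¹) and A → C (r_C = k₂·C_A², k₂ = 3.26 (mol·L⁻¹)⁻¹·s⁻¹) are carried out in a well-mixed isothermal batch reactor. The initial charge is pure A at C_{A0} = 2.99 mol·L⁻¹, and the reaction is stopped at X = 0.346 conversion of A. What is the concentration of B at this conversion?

C_A = C_{A0}(1−X) = 1.955 mol·L⁻¹.
Along a PFR/batch, dC_B/dC_A = −r_B/(r_B+r_C) = −k₁/(k₁+k₂·C_A).
Integrating from C_{A0} to C_A: C_B = (0.270/3.26)·ln[(0.270+3.26·2.99)/(0.270+3.26·1.96)] = 0.08282·ln(10.02/6.645) = 0.03400 mol·L⁻¹.

0.0340 mol·L⁻¹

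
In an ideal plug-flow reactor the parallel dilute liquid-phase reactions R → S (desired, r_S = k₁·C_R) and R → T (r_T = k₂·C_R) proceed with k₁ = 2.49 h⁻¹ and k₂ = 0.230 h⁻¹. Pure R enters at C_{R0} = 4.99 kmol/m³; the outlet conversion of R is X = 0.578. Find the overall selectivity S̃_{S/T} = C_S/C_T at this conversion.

10.8

C_R = C_{R0}(1−X) = 2.106 kmol/m³.
Both paths are first order in R, so the instantaneous fraction to S is constant: dC_S/d(−C_R) = k₁/(k₁+k₂) = 0.9154.
C_S = 0.9154·(C_{R0}−C_R) = 0.9154×2.884 = 2.64 kmol/m³.
C_T = (C_{R0}−C_R)−C_S = 0.2439 kmol/m³; S̃_{S/T} = 2.640/0.2439 = 10.8.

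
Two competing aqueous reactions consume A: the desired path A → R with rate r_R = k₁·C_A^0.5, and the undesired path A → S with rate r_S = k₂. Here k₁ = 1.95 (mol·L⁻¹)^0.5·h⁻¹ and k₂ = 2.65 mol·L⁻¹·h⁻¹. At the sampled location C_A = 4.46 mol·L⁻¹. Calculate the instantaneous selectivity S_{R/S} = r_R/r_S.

1.55

S_{R/S} = r_R/r_S = (k₁·C_A^0.5)/(k₂) = (k₁/k₂)·C_A^0.5.
= (1.95×4.460^0.5) / (2.65) = 4.118/2.650 = 1.55.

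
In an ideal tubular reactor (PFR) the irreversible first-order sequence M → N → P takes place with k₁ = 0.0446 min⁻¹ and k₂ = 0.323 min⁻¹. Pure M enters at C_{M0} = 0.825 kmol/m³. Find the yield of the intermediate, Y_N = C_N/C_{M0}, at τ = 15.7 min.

0.0785

For first-order series with pure M initially, C_N(τ) = k₁C_{M0}/(k₂−k₁)·(e^(−k₁τ) − e^(−k₂τ)).
e^(−k₁τ) = e^(−0.0446×15.7) = e^(−0.7002) = 0.4965; e^(−k₂τ) = e^(−5.071) = 0.006276.
C_N = 0.0446×0.825/(0.323−0.0446) × (0.4965−0.006276) = 0.1322×0.4902 = 0.06479 kmol/m³.
Y_N = C_N/C_{M0} = 0.06479/0.825 = 0.0785.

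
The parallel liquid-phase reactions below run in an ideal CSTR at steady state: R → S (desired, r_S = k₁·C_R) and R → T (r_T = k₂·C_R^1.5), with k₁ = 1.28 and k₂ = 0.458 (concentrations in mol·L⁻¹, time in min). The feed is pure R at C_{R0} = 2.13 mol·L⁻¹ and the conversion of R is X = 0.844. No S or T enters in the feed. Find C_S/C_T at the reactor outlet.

Exit C_R = C_{R0}(1−X) = 2.13×0.156 = 0.3323 mol·L⁻¹.
A CSTR operates uniformly at the exit composition, giving r_S = 0.4253 and r_T = 0.08772 (each k·C_R^n at C_R = 0.3323).
Overall selectivity = C_S/C_T = r_Sτ/(r_Tτ) = r_S/r_T = 4.85.

4.85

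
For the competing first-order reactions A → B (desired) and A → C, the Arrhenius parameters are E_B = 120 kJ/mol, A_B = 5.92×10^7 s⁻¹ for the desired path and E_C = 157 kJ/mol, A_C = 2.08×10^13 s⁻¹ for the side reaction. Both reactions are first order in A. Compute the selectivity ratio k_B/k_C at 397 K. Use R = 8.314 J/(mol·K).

0.210

Since both paths have the same order in A, the concentration cancels and S_{B/C} = k_B/k_C = (A_B/A_C)·exp[(E_C−E_B)/(RT)].
(E_C−E_B)/(RT) = (157−120)×10³/(8.314×397) = 37000/3301 = 11.21.
k_B/k_C = (5.92×10^7/2.08×10^13)·exp(11.21) = 2.846×10^-6 × 73857 = 0.210.
Since E_B < E_C, lowering the temperature improves selectivity toward B.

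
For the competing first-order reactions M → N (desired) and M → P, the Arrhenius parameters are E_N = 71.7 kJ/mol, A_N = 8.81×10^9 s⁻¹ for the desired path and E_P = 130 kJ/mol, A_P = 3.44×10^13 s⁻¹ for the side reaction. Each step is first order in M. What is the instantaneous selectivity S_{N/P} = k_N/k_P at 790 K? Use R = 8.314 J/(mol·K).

With equal orders, S_{N/P} = k_N/k_P = (A_N/A_P)·exp[(E_P−E_N)/(RT)].
(E_P−E_N)/(RT) = (130−71.7)×10³/(8.314×790) = 58300/6568 = 8.876.
k_N/k_P = (8.81×10^9/3.44×10^13)·exp(8.876) = 2.561×10^-4 × 7160 = 1.83.
Since E_N < E_P, lowering the temperature improves selectivity toward N.

1.83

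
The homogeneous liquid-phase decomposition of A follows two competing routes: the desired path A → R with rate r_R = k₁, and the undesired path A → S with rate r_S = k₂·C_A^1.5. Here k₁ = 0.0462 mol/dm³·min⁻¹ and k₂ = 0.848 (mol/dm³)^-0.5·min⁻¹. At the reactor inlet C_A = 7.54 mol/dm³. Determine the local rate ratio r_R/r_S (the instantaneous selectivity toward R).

0.00263

S_{R/S} = r_R/r_S = (k₁)/(k₂·C_A^1.5) = (k₁/k₂)·C_A^-1.5.
= (0.0462) / (0.848×7.540^1.5) = 0.04620/17.56 = 0.00263.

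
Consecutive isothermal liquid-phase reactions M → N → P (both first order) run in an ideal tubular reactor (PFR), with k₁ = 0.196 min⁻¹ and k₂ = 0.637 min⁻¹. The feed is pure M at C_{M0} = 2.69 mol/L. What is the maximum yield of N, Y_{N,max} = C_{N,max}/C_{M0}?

Evaluating C_N at τ_opt = ln(k₂/k₁)/(k₂−k₁) gives C_{N,max}/C_{M0} = (k₁/k₂)^[k₂/(k₂−k₁)].
= (0.196/0.637)^(0.637/(0.637−0.196)) = (0.3077)^(1.444) = 0.1822.

0.182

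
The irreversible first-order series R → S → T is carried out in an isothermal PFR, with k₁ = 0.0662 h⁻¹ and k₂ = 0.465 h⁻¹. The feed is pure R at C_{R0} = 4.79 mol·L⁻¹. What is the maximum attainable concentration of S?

At the optimum, C_{S,max}/C_{R0} = (k₁/k₂)^[k₂/(k₂−k₁)].
= (0.0662/0.465)^(0.465/(0.465−0.0662)) = (0.1424)^(1.166) = 0.1030.
C_{S,max} = 0.1030×4.79 = 0.493 mol·L⁻¹.

0.493 mol·L⁻¹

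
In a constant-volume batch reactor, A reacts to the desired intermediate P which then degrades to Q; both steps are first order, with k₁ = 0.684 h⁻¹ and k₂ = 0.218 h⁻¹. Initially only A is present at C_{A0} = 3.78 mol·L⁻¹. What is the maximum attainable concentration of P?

2.21 mol·L⁻¹

Evaluating C_P at t_opt = ln(k₂/k₁)/(k₂−k₁) gives C_{P,max}/C_{A0} = (k₁/k₂)^[k₂/(k₂−k₁)].
= (0.684/0.218)^(0.218/(0.218−0.684)) = (3.138)^(-0.4678) = 0.5857.
C_{P,max} = 0.5857×3.78 = 2.21 mol·L⁻¹.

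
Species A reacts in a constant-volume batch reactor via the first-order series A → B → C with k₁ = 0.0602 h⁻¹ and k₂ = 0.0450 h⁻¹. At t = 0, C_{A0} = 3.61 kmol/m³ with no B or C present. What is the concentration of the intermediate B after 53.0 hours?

0.728 kmol/m³

Solving the coupled first-order balances gives C_B(t) = [k₁/(k₂−k₁)]·C_{A0}·(e^(−k₁t) − e^(−k₂t)).
e^(−k₁t) = e^(−0.0602×53.0) = e^(−3.191) = 0.04115; e^(−k₂t) = e^(−2.385) = 0.09209.
C_B = 0.0602×3.61/(0.0450−0.0602) × (0.04115−0.09209) = (-14.30)×(-0.05094) = 0.7283 kmol/m³.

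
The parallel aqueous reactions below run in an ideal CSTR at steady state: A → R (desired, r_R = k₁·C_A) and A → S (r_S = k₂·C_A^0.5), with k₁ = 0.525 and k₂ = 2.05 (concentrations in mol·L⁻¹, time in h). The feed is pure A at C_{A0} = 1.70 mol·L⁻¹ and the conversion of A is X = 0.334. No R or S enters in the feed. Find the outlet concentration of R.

0.122 mol·L⁻¹

Exit C_A = C_{A0}(1−X) = 1.70×0.666 = 1.132 mol·L⁻¹.
Rates in a CSTR are evaluated at the outlet concentration: r_R = 0.525×1.132 = 0.5944, r_S = 2.05×1.132^0.5 = 2.181.
Fraction of consumed A going to R: r_R/(r_R+r_S) = 0.2141.
C_R = 0.2141·C_{A0}·X = 0.2141×1.70×0.334 = 0.122 mol·L⁻¹.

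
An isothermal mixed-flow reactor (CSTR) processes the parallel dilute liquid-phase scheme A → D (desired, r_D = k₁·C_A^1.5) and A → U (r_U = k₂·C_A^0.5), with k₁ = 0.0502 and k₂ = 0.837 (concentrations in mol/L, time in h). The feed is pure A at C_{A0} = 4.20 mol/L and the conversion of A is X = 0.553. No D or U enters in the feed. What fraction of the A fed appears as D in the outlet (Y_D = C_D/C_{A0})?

Exit C_A = C_{A0}(1−X) = 4.20×0.447 = 1.877 mol/L.
A CSTR operates uniformly at the exit composition, giving r_D = 0.1291 and r_U = 1.147 (each k·C_A^n at C_A = 1.877).
Fraction of consumed A going to D: r_D/(r_D+r_U) = 0.1012.
C_D = 0.1012·C_{A0}·X = 0.1012×4.20×0.553 = 0.235 mol/L; Y_D = C_D/C_{A0} = 0.0560.

0.0560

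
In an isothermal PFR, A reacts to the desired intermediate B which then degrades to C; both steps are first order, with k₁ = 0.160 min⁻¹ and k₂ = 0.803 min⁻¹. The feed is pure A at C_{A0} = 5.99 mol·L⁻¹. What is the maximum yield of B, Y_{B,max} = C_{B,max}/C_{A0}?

0.133

Evaluating C_B at τ_opt = ln(k₂/k₁)/(k₂−k₁) gives C_{B,max}/C_{A0} = (k₁/k₂)^[k₂/(k₂−k₁)].
= (0.160/0.803)^(0.803/(0.803−0.160)) = (0.1993)^(1.249) = 0.1334.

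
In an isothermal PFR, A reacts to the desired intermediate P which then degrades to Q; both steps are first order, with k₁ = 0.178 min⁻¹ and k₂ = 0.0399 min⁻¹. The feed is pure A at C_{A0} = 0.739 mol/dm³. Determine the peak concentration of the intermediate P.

0.480 mol/dm³

Evaluating C_P at τ_opt = ln(k₂/k₁)/(k₂−k₁) gives C_{P,max}/C_{A0} = (k₁/k₂)^[k₂/(k₂−k₁)].
= (0.178/0.0399)^(0.0399/(0.0399−0.178)) = (4.461)^(-0.2889) = 0.6492.
C_{P,max} = 0.6492×0.739 = 0.480 mol/dm³.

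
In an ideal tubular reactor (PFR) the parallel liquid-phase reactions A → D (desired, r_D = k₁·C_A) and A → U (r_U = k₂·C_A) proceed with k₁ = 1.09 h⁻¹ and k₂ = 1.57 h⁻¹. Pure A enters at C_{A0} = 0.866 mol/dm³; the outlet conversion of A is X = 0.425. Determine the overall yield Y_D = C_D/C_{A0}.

C_A = C_{A0}(1−X) = 0.4979 mol/dm³.
Both paths are first order in A, so the instantaneous fraction to D is constant: dC_D/d(−C_A) = k₁/(k₁+k₂) = 0.4098.
C_D = 0.4098·(C_{A0}−C_A) = 0.4098×0.3681 = 0.151 mol/dm³.
Y_D = C_D/C_{A0} = 0.1508/0.866 = 0.174.

0.174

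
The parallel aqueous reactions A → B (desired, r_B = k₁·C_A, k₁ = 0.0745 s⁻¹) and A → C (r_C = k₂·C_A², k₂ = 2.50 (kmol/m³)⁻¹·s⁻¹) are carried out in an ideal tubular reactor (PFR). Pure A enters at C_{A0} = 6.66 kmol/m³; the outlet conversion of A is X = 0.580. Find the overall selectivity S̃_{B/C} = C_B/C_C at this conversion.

0.00669

C_A = C_{A0}(1−X) = 2.797 kmol/m³.
Along a PFR/batch, dC_B/dC_A = −r_B/(r_B+r_C) = −k₁/(k₁+k₂·C_A).
Integrating from C_{A0} to C_A: C_B = (0.0745/2.50)·ln[(0.0745+2.50·6.66)/(0.0745+2.50·2.80)] = 0.02980·ln(16.72/7.067) = 0.02567 kmol/m³.
C_C = (C_{A0}−C_A)−C_B = 3.837 kmol/m³; S̃_{B/C} = 0.02567/3.837 = 0.00669.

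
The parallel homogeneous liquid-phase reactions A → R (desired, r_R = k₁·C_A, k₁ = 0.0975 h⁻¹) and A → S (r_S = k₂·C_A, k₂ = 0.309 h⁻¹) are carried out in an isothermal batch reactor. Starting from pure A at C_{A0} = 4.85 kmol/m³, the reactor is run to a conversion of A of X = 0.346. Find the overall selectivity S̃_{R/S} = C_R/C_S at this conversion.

C_A = C_{A0}(1−X) = 3.172 kmol/m³.
Both paths are first order in A, so the instantaneous fraction to R is constant: dC_R/d(−C_A) = k₁/(k₁+k₂) = 0.2399.
C_R = 0.2399·(C_{A0}−C_A) = 0.2399×1.678 = 0.402 kmol/m³.
C_S = (C_{A0}−C_A)−C_R = 1.276 kmol/m³; S̃_{R/S} = 0.4025/1.276 = 0.316.

0.316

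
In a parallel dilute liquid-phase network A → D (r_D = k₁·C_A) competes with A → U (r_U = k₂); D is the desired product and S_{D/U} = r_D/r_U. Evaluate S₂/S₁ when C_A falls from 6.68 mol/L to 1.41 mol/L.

0.211

S_{D/U} = (k₁/k₂)·C_A, so S₂/S₁ = (C_{A,2}/C_{A,1}).
= 1.41/6.68 = 0.211.
Selectivity toward D falls as C_A falls — high-concentration operation is favoured.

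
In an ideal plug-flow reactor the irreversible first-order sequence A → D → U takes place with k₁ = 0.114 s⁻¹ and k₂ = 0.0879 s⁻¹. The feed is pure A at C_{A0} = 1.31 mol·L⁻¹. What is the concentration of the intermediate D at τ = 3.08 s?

0.337 mol·L⁻¹

The intermediate concentration in a first-order A→B→C sequence is C_D = k₁C_{A0}(e^(−k₁τ) − e^(−k₂τ))/(k₂−k₁).
e^(−k₁τ) = e^(−0.114×3.08) = e^(−0.3511) = 0.7039; e^(−k₂τ) = e^(−0.2707) = 0.7628.
C_D = 0.114×1.31/(0.0879−0.114) × (0.7039−0.7628) = (-5.722)×(-0.05892) = 0.3371 mol·L⁻¹.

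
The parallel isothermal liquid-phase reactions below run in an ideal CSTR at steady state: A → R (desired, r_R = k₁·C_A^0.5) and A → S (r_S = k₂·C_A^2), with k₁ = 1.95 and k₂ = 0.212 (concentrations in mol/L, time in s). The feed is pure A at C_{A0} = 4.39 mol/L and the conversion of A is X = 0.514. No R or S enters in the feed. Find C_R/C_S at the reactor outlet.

Exit C_A = C_{A0}(1−X) = 4.39×0.486 = 2.134 mol/L.
In a CSTR the entire volume is at exit conditions, so r_R = 1.95×2.134^0.5 = 2.848 and r_S = 0.212×2.134^2 = 0.9650.
Overall selectivity = C_R/C_S = r_Rτ/(r_Sτ) = r_R/r_S = 2.95.

2.95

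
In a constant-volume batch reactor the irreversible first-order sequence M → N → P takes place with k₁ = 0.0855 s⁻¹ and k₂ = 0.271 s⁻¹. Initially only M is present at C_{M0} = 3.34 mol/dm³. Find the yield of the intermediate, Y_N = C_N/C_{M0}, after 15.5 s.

0.116

Solving the coupled first-order balances gives C_N(t) = [k₁/(k₂−k₁)]·C_{M0}·(e^(−k₁t) − e^(−k₂t)).
e^(−k₁t) = e^(−0.0855×15.5) = e^(−1.325) = 0.2657; e^(−k₂t) = e^(−4.200) = 0.01499.
C_N = 0.0855×3.34/(0.271−0.0855) × (0.2657−0.01499) = 1.539×0.2507 = 0.3860 mol/dm³.
Y_N = C_N/C_{M0} = 0.3860/3.34 = 0.116.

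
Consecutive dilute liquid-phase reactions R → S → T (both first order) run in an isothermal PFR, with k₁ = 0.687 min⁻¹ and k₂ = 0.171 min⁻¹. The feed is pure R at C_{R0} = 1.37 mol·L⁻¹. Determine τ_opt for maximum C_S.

2.70 min

Setting dC_S/dτ = 0 gives τ_opt = ln(k₂/k₁)/(k₂−k₁).
= ln(0.171/0.687)/(0.171−0.687) = ln(0.2489)/-0.5160 = -1.391/-0.5160 = 2.70 min.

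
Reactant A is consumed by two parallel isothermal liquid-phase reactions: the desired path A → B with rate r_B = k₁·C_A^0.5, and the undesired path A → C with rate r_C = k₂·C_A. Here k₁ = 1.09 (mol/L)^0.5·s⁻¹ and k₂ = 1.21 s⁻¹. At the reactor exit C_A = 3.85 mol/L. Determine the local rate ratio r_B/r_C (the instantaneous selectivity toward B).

0.459

S_{B/C} = r_B/r_C = (k₁·C_A^0.5)/(k₂·C_A) = (k₁/k₂)·C_A^-0.5.
= (1.09×3.850^0.5) / (1.21×3.850) = 2.139/4.659 = 0.459.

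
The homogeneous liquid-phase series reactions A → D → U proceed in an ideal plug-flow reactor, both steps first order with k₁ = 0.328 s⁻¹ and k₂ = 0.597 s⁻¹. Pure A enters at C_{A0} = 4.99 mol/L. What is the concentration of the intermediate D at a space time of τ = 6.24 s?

The intermediate concentration in a first-order A→B→C sequence is C_D = k₁C_{A0}(e^(−k₁τ) − e^(−k₂τ))/(k₂−k₁).
e^(−k₁τ) = e^(−0.328×6.24) = e^(−2.047) = 0.1292; e^(−k₂τ) = e^(−3.725) = 0.02411.
C_D = 0.328×4.99/(0.597−0.328) × (0.1292−0.02411) = 6.084×0.1051 = 0.6392 mol/L.

0.639 mol/L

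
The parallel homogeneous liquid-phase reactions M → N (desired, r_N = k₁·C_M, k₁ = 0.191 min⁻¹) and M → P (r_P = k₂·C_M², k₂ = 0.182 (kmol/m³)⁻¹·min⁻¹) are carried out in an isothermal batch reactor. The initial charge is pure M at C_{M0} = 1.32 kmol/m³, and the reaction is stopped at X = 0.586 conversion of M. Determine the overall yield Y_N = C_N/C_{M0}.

0.314

C_M = C_{M0}(1−X) = 0.5465 kmol/m³.
Along a PFR/batch, dC_N/dC_M = −r_N/(r_N+r_P) = −k₁/(k₁+k₂·C_M).
Integrating from C_{M0} to C_M: C_N = (0.191/0.182)·ln[(0.191+0.182·1.32)/(0.191+0.182·0.546)] = 1.049·ln(0.4312/0.2905) = 0.4147 kmol/m³.
Y_N = C_N/C_{M0} = 0.4147/1.32 = 0.314.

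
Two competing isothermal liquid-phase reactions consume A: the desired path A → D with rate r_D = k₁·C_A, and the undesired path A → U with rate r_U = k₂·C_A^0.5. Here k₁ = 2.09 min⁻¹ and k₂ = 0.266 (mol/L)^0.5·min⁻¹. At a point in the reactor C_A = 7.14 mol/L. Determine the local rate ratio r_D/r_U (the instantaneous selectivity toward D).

S_{D/U} = r_D/r_U = (k₁·C_A)/(k₂·C_A^0.5) = (k₁/k₂)·C_A^0.5.
= (2.09×7.140) / (0.266×7.140^0.5) = 14.92/0.7108 = 21.0.
Since the desired path is higher order in A, keeping C_A high (PFR or concentrated feed) favours D.

21.0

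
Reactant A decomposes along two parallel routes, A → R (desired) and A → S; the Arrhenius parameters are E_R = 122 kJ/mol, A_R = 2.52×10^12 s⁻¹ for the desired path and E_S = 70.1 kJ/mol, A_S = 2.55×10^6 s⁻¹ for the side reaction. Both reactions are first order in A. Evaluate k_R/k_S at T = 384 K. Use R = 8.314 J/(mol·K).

0.0861

k_R/k_S = (A_R/A_S)·exp[−(E_R−E_S)/(RT)] = (A_R/A_S)·exp[(E_S−E_R)/(RT)].
(E_S−E_R)/(RT) = (70.1−122)×10³/(8.314×384) = -51900/3193 = -16.26.
k_R/k_S = (2.52×10^12/2.55×10^6)·exp(-16.26) = 9.882×10^5 × 8.708×10^-8 = 0.0861.
Since E_R > E_S, raising the temperature improves selectivity toward R.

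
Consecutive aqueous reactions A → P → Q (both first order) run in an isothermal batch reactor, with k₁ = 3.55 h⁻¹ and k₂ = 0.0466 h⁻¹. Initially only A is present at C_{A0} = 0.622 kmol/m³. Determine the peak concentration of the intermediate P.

0.587 kmol/m³

For a first-order series the maximum intermediate yield is C_{P,max}/C_{A0} = (k₁/k₂)^[k₂/(k₂−k₁)].
= (3.55/0.0466)^(0.0466/(0.0466−3.55)) = (76.18)^(-0.01330) = 0.9440.
C_{P,max} = 0.9440×0.622 = 0.587 kmol/m³.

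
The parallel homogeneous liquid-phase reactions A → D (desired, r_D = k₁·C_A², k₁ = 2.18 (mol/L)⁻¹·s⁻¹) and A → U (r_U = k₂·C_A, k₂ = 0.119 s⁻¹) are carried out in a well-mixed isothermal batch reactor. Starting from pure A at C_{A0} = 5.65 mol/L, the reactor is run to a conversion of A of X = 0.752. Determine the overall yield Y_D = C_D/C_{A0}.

0.739

C_A = C_{A0}(1−X) = 1.401 mol/L.
Along a PFR/batch, dC_U/dC_A = −r_U/(r_D+r_U) = −k₂/(k₂+k₁·C_A).
Integrating from C_{A0} to C_A: C_U = (0.119/2.18)·ln[(0.119+2.18·5.65)/(0.119+2.18·1.40)] = 0.05459·ln(12.44/3.174) = 0.07455 mol/L.
Then C_D = (C_{A0}−C_A) − C_U = 4.249 − 0.07455 = 4.174 mol/L.
Y_D = C_D/C_{A0} = 4.174/5.65 = 0.739.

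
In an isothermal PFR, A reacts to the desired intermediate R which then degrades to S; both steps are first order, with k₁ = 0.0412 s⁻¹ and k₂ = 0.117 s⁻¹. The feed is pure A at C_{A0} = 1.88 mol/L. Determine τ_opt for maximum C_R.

13.8 s

Setting dC_R/dτ = 0 gives τ_opt = ln(k₂/k₁)/(k₂−k₁).
= ln(0.117/0.0412)/(0.117−0.0412) = ln(2.840)/0.07580 = 1.044/0.07580 = 13.8 s.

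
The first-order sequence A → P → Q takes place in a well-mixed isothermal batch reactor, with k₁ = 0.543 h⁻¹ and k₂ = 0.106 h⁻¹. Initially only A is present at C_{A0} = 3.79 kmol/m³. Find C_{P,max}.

2.55 kmol/m³

At the optimum, C_{P,max}/C_{A0} = (k₁/k₂)^[k₂/(k₂−k₁)].
= (0.543/0.106)^(0.106/(0.106−0.543)) = (5.123)^(-0.2426) = 0.6728.
C_{P,max} = 0.6728×3.79 = 2.55 kmol/m³.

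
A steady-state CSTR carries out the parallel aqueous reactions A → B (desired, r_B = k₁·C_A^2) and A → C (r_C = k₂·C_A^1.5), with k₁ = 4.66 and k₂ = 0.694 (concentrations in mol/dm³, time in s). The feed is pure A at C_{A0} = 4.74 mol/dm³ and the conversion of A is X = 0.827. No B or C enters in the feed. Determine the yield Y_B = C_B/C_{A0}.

Exit C_A = C_{A0}(1−X) = 4.74×0.173 = 0.8200 mol/dm³.
A CSTR operates uniformly at the exit composition, giving r_B = 3.134 and r_C = 0.5153 (each k·C_A^n at C_A = 0.8200).
Fraction of consumed A going to B: r_B/(r_B+r_C) = 0.8588.
C_B = 0.8588·C_{A0}·X = 0.8588×4.74×0.827 = 3.37 mol/dm³; Y_B = C_B/C_{A0} = 0.710.

0.710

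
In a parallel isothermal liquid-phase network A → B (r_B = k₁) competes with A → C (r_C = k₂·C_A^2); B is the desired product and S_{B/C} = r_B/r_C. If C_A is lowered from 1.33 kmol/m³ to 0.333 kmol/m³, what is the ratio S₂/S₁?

S_{B/C} = (k₁/k₂)·C_A^-2, so S₂/S₁ = (C_{A,2}/C_{A,1})^-2.
= (0.333/1.33)^(-2) = (0.2504)^(-2) = 16.0.

16.0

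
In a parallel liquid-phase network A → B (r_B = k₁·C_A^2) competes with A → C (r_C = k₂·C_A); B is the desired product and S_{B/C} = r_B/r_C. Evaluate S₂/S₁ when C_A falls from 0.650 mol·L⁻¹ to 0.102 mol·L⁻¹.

S_{B/C} = (k₁/k₂)·C_A, so S₂/S₁ = (C_{A,2}/C_{A,1}).
= 0.102/0.650 = 0.157.
Selectivity toward B falls as C_A falls — high-concentration operation is favoured.

0.157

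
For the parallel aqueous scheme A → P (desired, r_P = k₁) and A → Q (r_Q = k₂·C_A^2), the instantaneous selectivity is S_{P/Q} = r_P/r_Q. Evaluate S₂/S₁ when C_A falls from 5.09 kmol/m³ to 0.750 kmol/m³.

46.1

S_{P/Q} = (k₁/k₂)·C_A^-2, so S₂/S₁ = (C_{A,2}/C_{A,1})^-2.
= (0.750/5.09)^(-2) = (0.1473)^(-2) = 46.1.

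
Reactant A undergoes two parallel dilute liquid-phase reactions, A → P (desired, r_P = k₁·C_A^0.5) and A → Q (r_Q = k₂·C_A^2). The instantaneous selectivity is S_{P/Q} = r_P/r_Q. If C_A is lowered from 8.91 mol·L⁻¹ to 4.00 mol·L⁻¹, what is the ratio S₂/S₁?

S_{P/Q} = (k₁/k₂)·C_A^-1.5, so S₂/S₁ = (C_{A,2}/C_{A,1})^-1.5.
= (4.00/8.91)^(-1.5) = (0.4489)^(-1.5) = 3.32.
Selectivity toward P rises as C_A falls — low-concentration operation is favoured.

3.32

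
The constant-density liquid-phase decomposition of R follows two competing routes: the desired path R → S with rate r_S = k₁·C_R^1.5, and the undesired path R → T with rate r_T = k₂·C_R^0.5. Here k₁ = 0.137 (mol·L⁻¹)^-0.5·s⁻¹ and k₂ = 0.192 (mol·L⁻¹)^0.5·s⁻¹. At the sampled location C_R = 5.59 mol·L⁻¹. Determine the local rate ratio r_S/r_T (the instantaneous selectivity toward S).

3.99

S_{S/T} = r_S/r_T = (k₁·C_R^1.5)/(k₂·C_R^0.5) = (k₁/k₂)·C_R.
= (0.137×5.590^1.5) / (0.192×5.590^0.5) = 1.811/0.4539 = 3.99.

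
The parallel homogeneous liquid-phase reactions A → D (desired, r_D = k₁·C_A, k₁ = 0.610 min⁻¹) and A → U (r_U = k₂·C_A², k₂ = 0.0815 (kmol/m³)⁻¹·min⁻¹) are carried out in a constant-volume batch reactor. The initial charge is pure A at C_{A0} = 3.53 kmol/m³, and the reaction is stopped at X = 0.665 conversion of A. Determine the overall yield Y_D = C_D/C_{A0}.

0.508

C_A = C_{A0}(1−X) = 1.183 kmol/m³.
Along a PFR/batch, dC_D/dC_A = −r_D/(r_D+r_U) = −k₁/(k₁+k₂·C_A).
Integrating from C_{A0} to C_A: C_D = (0.610/0.0815)·ln[(0.610+0.0815·3.53)/(0.610+0.0815·1.18)] = 7.485·ln(0.8977/0.7064) = 1.794 kmol/m³.
Y_D = C_D/C_{A0} = 1.794/3.53 = 0.508.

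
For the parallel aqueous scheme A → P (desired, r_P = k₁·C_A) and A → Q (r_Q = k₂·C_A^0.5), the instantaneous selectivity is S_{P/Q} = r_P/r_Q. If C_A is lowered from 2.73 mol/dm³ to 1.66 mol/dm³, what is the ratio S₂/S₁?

S_{P/Q} = (k₁/k₂)·C_A^0.5, so S₂/S₁ = (C_{A,2}/C_{A,1})^0.5.
= (1.66/2.73)^0.5 = (0.6081)^0.5 = 0.780.

0.780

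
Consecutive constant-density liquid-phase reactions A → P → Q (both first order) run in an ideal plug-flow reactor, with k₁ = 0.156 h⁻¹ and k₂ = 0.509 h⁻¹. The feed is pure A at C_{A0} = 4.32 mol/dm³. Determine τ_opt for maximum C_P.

3.35 h

The intermediate peaks when r₁ = r₂, i.e. k₁e^(−k₁τ) = k₂e^(−k₂τ), giving τ_opt = ln(k₂/k₁)/(k₂−k₁).
= ln(0.509/0.156)/(0.509−0.156) = ln(3.263)/0.3530 = 1.183/0.3530 = 3.35 h.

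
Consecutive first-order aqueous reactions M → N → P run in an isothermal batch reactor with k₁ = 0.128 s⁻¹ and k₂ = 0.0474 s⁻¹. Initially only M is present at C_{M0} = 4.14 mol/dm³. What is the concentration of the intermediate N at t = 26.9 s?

1.63 mol/dm³

For first-order series with pure M initially, C_N(t) = k₁C_{M0}/(k₂−k₁)·(e^(−k₁t) − e^(−k₂t)).
e^(−k₁t) = e^(−0.128×26.9) = e^(−3.443) = 0.03196; e^(−k₂t) = e^(−1.275) = 0.2794.
C_N = 0.128×4.14/(0.0474−0.128) × (0.03196−0.2794) = (-6.575)×(-0.2475) = 1.627 mol/dm³.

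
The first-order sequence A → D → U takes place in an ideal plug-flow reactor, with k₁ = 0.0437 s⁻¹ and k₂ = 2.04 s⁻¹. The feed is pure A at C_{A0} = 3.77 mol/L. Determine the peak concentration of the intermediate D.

Evaluating C_D at τ_opt = ln(k₂/k₁)/(k₂−k₁) gives C_{D,max}/C_{A0} = (k₁/k₂)^[k₂/(k₂−k₁)].
= (0.0437/2.04)^(2.04/(2.04−0.0437)) = (0.02142)^(1.022) = 0.01969.
C_{D,max} = 0.01969×3.77 = 0.0742 mol/L.

0.0742 mol/L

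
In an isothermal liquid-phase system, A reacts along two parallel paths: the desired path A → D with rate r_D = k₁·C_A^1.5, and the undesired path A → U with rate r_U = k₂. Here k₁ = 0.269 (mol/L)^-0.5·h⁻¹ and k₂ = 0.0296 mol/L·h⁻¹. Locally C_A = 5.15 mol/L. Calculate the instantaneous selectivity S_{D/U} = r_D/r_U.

S_{D/U} = r_D/r_U = (k₁·C_A^1.5)/(k₂) = (k₁/k₂)·C_A^1.5.
= (0.269×5.150^1.5) / (0.0296) = 3.144/0.02960 = 106.
Since the desired path is higher order in A, keeping C_A high (PFR or concentrated feed) favours D.

106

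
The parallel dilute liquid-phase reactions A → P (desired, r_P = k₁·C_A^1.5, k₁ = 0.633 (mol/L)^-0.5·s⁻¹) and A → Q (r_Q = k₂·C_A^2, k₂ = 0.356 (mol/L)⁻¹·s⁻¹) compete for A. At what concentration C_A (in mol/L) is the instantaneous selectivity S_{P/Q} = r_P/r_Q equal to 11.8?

0.0227 mol/L

S_{P/Q} = (k₁/k₂)·C_A^-0.5 ⇒ C_A = (S·k₂/k₁)^(-2).
= (11.8×0.356/0.633)^(-2) = (6.636)^(-2) = 0.0227 mol/L.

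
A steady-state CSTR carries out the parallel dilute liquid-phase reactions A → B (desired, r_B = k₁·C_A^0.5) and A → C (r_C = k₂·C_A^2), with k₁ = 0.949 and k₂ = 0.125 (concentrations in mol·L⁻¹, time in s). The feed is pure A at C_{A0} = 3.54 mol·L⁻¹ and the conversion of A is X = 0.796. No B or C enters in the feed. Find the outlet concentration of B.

2.61 mol·L⁻¹

Exit C_A = C_{A0}(1−X) = 3.54×0.204 = 0.7222 mol·L⁻¹.
Rates in a CSTR are evaluated at the outlet concentration: r_B = 0.949×0.7222^0.5 = 0.8065, r_C = 0.125×0.7222^2 = 0.06519.
Fraction of consumed A going to B: r_B/(r_B+r_C) = 0.9252.
C_B = 0.9252·C_{A0}·X = 0.9252×3.54×0.796 = 2.61 mol·L⁻¹.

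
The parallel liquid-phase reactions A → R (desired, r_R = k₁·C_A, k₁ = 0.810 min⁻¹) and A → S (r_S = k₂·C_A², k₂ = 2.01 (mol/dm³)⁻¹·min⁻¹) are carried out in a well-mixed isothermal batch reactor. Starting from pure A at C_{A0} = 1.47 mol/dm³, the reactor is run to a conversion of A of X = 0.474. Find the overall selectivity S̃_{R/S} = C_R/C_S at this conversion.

0.368

C_A = C_{A0}(1−X) = 0.7732 mol/dm³.
Along a PFR/batch, dC_R/dC_A = −r_R/(r_R+r_S) = −k₁/(k₁+k₂·C_A).
Integrating from C_{A0} to C_A: C_R = (0.810/2.01)·ln[(0.810+2.01·1.47)/(0.810+2.01·0.773)] = 0.4030·ln(3.765/2.364) = 0.1875 mol/dm³.
C_S = (C_{A0}−C_A)−C_R = 0.5093 mol/dm³; S̃_{R/S} = 0.1875/0.5093 = 0.368.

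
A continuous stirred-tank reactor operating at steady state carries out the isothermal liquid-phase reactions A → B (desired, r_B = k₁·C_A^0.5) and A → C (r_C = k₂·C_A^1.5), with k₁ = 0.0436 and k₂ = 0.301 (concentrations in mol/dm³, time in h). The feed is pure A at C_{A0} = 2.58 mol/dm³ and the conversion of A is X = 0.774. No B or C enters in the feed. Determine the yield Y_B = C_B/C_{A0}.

0.154

Exit C_A = C_{A0}(1−X) = 2.58×0.226 = 0.5831 mol/dm³.
Rates in a CSTR are evaluated at the outlet concentration: r_B = 0.0436×0.5831^0.5 = 0.03329, r_C = 0.301×0.5831^1.5 = 0.1340.
Fraction of consumed A going to B: r_B/(r_B+r_C) = 0.1990.
C_B = 0.1990·C_{A0}·X = 0.1990×2.58×0.774 = 0.397 mol/dm³; Y_B = C_B/C_{A0} = 0.154.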